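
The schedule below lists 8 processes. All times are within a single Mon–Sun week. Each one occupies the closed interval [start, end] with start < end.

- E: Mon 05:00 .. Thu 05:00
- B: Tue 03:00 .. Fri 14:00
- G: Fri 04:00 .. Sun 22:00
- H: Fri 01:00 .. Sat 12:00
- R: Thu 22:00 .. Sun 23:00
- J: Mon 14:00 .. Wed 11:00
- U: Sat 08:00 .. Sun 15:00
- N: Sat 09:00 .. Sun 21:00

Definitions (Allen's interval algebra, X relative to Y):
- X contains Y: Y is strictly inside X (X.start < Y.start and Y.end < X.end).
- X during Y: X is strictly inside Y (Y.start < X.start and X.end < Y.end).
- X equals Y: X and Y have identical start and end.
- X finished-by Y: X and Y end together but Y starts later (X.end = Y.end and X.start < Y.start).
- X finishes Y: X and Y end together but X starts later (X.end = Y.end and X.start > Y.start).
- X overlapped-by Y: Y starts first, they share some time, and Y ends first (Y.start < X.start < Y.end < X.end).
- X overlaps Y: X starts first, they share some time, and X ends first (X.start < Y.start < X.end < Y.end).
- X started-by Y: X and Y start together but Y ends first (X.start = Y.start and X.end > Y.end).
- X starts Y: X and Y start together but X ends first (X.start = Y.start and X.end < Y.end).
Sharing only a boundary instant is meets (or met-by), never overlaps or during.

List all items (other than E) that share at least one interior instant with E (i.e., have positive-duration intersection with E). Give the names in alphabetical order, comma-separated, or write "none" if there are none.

B, J

Target E = [Mon 05:00, Thu 05:00].
B [Tue 03:00, Fri 14:00] → overlapped-by → yes.
G [Fri 04:00, Sun 22:00] → after → no.
H [Fri 01:00, Sat 12:00] → after → no.
J [Mon 14:00, Wed 11:00] → during → yes.
N [Sat 09:00, Sun 21:00] → after → no.
R [Thu 22:00, Sun 23:00] → after → no.
U [Sat 08:00, Sun 15:00] → after → no.
Result: B, J.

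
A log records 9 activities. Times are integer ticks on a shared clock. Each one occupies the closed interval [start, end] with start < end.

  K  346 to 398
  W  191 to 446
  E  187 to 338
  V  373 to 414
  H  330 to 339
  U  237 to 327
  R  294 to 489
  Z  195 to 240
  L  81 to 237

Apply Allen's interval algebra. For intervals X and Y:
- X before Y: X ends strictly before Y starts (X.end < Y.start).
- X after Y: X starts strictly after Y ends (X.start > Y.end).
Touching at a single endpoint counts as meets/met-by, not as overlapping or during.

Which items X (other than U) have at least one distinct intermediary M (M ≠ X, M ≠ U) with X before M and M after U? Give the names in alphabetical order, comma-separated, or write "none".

Target U = [237, 327].
Intermediaries M with M after U: H, K, V.
Via H — items with X before H: L, Z.
Via K — items with X before K: E, H, L, Z.
Via V — items with X before V: E, H, L, Z.
Union: E, H, L, Z.

E, H, L, Z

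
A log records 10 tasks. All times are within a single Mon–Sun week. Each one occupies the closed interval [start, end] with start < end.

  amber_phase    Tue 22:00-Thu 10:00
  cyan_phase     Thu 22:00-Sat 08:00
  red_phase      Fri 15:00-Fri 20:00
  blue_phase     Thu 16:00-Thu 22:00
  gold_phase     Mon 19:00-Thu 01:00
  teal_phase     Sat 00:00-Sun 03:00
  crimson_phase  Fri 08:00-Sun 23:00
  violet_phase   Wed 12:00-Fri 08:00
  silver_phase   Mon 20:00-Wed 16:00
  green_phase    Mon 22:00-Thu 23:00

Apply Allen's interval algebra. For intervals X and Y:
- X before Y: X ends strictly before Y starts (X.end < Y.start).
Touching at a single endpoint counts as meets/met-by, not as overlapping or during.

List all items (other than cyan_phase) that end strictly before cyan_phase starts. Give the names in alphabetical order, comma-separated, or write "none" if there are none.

amber_phase, gold_phase, silver_phase

Target cyan_phase = [Thu 22:00, Sat 08:00].
amber_phase [Tue 22:00, Thu 10:00] → before → yes.
blue_phase [Thu 16:00, Thu 22:00] → meets → no.
crimson_phase [Fri 08:00, Sun 23:00] → overlapped-by → no.
gold_phase [Mon 19:00, Thu 01:00] → before → yes.
green_phase [Mon 22:00, Thu 23:00] → overlaps → no.
red_phase [Fri 15:00, Fri 20:00] → during → no.
silver_phase [Mon 20:00, Wed 16:00] → before → yes.
teal_phase [Sat 00:00, Sun 03:00] → overlapped-by → no.
violet_phase [Wed 12:00, Fri 08:00] → overlaps → no.
Result: amber_phase, gold_phase, silver_phase.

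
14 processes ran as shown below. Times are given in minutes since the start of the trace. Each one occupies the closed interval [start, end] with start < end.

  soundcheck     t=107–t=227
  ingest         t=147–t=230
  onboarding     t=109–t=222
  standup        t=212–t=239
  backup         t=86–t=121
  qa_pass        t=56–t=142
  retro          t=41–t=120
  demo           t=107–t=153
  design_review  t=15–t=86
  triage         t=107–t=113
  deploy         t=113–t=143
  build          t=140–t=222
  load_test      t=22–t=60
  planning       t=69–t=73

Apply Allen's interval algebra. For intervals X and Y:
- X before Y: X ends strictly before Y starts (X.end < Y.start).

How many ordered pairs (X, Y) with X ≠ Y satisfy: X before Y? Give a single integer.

Checking all 182 ordered pairs for relation 'before'; matching pairs in alphabetical order:
(backup, build): backup before build ✓
(backup, ingest): backup before ingest ✓
(backup, standup): backup before standup ✓
(demo, standup): demo before standup ✓
(deploy, ingest): deploy before ingest ✓
(deploy, standup): deploy before standup ✓
(design_review, build): design_review before build ✓
(design_review, demo): design_review before demo ✓
(design_review, deploy): design_review before deploy ✓
(design_review, ingest): design_review before ingest ✓
(design_review, onboarding): design_review before onboarding ✓
(design_review, soundcheck): design_review before soundcheck ✓
(design_review, standup): design_review before standup ✓
(design_review, triage): design_review before triage ✓
(load_test, backup): load_test before backup ✓
(load_test, build): load_test before build ✓
(load_test, demo): load_test before demo ✓
(load_test, deploy): load_test before deploy ✓
(load_test, ingest): load_test before ingest ✓
(load_test, onboarding): load_test before onboarding ✓
(load_test, planning): load_test before planning ✓
(load_test, soundcheck): load_test before soundcheck ✓
(load_test, standup): load_test before standup ✓
(load_test, triage): load_test before triage ✓
... plus 17 further pairs not listed.
Count: 41.

41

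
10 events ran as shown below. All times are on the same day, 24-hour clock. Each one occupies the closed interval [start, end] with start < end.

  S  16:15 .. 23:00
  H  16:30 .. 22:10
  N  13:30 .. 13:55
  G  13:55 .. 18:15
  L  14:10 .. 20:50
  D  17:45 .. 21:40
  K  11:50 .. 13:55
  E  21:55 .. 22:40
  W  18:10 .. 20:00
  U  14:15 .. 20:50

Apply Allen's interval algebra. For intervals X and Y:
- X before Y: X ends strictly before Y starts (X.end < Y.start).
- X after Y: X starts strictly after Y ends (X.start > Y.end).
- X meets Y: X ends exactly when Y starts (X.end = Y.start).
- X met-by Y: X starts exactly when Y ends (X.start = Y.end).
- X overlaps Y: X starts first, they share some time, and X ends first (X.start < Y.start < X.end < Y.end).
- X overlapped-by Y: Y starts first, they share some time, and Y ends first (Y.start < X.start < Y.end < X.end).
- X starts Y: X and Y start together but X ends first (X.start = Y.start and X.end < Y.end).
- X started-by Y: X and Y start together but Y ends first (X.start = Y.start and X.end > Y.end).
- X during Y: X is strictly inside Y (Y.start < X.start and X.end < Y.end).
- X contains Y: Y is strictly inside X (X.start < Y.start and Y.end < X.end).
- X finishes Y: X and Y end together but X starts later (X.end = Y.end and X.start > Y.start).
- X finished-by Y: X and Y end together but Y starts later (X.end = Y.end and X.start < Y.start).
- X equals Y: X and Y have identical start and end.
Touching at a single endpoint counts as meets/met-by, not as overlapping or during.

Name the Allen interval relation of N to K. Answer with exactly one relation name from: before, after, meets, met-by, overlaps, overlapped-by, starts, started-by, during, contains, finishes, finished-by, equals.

N = [13:30, 13:55]; K = [11:50, 13:55].
Compare endpoints: N.start > K.start, N.start < K.end, N.end > K.start, N.end = K.end.
That pattern is 'finishes'.

finishes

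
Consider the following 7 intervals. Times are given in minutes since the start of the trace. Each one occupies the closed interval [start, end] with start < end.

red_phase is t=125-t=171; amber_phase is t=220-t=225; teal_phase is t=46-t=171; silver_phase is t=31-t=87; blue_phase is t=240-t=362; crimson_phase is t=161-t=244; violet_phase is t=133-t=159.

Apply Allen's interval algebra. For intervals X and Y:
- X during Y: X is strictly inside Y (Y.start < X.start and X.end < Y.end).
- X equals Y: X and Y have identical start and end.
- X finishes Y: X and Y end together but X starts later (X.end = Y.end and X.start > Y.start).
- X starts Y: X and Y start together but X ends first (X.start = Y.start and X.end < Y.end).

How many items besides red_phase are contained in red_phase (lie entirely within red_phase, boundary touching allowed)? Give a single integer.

Target red_phase = [t=125, t=171].
amber_phase [t=220, t=225] → after → no.
blue_phase [t=240, t=362] → after → no.
crimson_phase [t=161, t=244] → overlapped-by → no.
silver_phase [t=31, t=87] → before → no.
teal_phase [t=46, t=171] → finished-by → no.
violet_phase [t=133, t=159] → during → counts.
Total: 1.

1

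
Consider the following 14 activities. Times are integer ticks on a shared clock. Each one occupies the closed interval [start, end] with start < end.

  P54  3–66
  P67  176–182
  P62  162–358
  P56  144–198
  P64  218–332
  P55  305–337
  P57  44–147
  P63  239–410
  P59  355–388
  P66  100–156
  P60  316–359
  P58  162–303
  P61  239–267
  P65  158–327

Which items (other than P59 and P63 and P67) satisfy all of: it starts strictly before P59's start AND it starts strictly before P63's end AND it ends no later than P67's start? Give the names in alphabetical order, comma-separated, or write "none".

Conditions: its start is strictly before P59's start (X.start < 355) AND its start is strictly before P63's end (X.start < 410) AND its end is no later than P67's start (X.end <= 176).
P54: start 3 < 355? ✓; start 3 < 410? ✓; end 66 <= 176? ✓ → yes.
P55: start 305 < 355? ✓; start 305 < 410? ✓; end 337 <= 176? ✗ → no.
P56: start 144 < 355? ✓; start 144 < 410? ✓; end 198 <= 176? ✗ → no.
P57: start 44 < 355? ✓; start 44 < 410? ✓; end 147 <= 176? ✓ → yes.
P58: start 162 < 355? ✓; start 162 < 410? ✓; end 303 <= 176? ✗ → no.
P60: start 316 < 355? ✓; start 316 < 410? ✓; end 359 <= 176? ✗ → no.
P61: start 239 < 355? ✓; start 239 < 410? ✓; end 267 <= 176? ✗ → no.
P62: start 162 < 355? ✓; start 162 < 410? ✓; end 358 <= 176? ✗ → no.
P64: start 218 < 355? ✓; start 218 < 410? ✓; end 332 <= 176? ✗ → no.
P65: start 158 < 355? ✓; start 158 < 410? ✓; end 327 <= 176? ✗ → no.
P66: start 100 < 355? ✓; start 100 < 410? ✓; end 156 <= 176? ✓ → yes.
Result: P54, P57, P66.

P54, P57, P66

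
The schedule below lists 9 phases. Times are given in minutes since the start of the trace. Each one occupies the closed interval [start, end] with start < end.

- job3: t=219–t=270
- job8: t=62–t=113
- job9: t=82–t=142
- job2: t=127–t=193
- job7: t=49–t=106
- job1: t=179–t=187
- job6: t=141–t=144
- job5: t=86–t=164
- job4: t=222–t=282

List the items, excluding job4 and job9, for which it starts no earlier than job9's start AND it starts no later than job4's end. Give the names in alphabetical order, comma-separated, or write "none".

job1, job2, job3, job5, job6

Conditions: its start is no earlier than job9's start (X.start >= t=82) AND its start is no later than job4's end (X.start <= t=282).
job1: start t=179 >= t=82? ✓; start t=179 <= t=282? ✓ → yes.
job2: start t=127 >= t=82? ✓; start t=127 <= t=282? ✓ → yes.
job3: start t=219 >= t=82? ✓; start t=219 <= t=282? ✓ → yes.
job5: start t=86 >= t=82? ✓; start t=86 <= t=282? ✓ → yes.
job6: start t=141 >= t=82? ✓; start t=141 <= t=282? ✓ → yes.
job7: start t=49 >= t=82? ✗; start t=49 <= t=282? ✓ → no.
job8: start t=62 >= t=82? ✗; start t=62 <= t=282? ✓ → no.
Result: job1, job2, job3, job5, job6.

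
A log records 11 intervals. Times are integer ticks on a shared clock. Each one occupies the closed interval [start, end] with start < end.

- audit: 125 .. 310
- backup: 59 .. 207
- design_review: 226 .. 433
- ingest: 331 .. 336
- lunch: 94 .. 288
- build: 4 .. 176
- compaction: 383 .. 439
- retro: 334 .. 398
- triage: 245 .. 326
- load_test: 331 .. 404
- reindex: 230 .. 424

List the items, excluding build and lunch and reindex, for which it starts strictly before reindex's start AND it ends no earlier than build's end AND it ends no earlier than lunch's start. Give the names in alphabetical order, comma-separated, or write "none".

audit, backup, design_review

Conditions: its start is strictly before reindex's start (X.start < 230) AND its end is no earlier than build's end (X.end >= 176) AND its end is no earlier than lunch's start (X.end >= 94).
audit: start 125 < 230? ✓; end 310 >= 176? ✓; end 310 >= 94? ✓ → yes.
backup: start 59 < 230? ✓; end 207 >= 176? ✓; end 207 >= 94? ✓ → yes.
compaction: start 383 < 230? ✗; end 439 >= 176? ✓; end 439 >= 94? ✓ → no.
design_review: start 226 < 230? ✓; end 433 >= 176? ✓; end 433 >= 94? ✓ → yes.
ingest: start 331 < 230? ✗; end 336 >= 176? ✓; end 336 >= 94? ✓ → no.
load_test: start 331 < 230? ✗; end 404 >= 176? ✓; end 404 >= 94? ✓ → no.
retro: start 334 < 230? ✗; end 398 >= 176? ✓; end 398 >= 94? ✓ → no.
triage: start 245 < 230? ✗; end 326 >= 176? ✓; end 326 >= 94? ✓ → no.
Result: audit, backup, design_review.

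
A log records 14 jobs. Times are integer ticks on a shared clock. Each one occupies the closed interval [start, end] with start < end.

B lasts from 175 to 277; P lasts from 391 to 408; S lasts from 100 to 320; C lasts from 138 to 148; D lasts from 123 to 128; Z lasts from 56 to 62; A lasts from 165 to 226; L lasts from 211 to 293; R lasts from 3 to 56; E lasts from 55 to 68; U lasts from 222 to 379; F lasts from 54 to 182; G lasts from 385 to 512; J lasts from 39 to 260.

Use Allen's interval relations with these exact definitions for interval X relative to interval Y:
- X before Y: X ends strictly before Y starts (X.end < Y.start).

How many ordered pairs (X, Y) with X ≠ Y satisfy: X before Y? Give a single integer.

56

Checking all 182 ordered pairs for relation 'before'; matching pairs in alphabetical order:
(A, G): A before G ✓
(A, P): A before P ✓
(B, G): B before G ✓
(B, P): B before P ✓
(C, A): C before A ✓
(C, B): C before B ✓
(C, G): C before G ✓
(C, L): C before L ✓
(C, P): C before P ✓
(C, U): C before U ✓
(D, A): D before A ✓
(D, B): D before B ✓
(D, C): D before C ✓
(D, G): D before G ✓
(D, L): D before L ✓
(D, P): D before P ✓
(D, U): D before U ✓
(E, A): E before A ✓
(E, B): E before B ✓
(E, C): E before C ✓
(E, D): E before D ✓
(E, G): E before G ✓
(E, L): E before L ✓
(E, P): E before P ✓
... plus 32 further pairs not listed.
Count: 56.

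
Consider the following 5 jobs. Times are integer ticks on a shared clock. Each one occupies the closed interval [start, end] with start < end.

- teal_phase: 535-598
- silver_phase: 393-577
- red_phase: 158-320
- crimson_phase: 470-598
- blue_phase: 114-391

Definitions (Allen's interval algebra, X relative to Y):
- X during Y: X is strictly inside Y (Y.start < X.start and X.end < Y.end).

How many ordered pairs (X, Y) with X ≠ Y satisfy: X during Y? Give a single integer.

Checking all 20 ordered pairs for relation 'during'; matching pairs in alphabetical order:
(red_phase, blue_phase): red_phase during blue_phase ✓
Count: 1.

1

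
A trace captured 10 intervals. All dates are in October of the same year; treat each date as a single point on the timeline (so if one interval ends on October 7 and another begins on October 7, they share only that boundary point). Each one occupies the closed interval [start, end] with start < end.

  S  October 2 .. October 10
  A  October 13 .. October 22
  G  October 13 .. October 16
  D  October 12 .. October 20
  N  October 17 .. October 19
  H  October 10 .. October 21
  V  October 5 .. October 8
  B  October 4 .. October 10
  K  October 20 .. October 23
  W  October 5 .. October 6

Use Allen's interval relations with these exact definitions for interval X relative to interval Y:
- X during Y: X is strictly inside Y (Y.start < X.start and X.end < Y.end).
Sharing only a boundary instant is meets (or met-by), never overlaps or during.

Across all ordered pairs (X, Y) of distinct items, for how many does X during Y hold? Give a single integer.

10

Checking all 90 ordered pairs for relation 'during'; matching pairs in alphabetical order:
(D, H): D during H ✓
(G, D): G during D ✓
(G, H): G during H ✓
(N, A): N during A ✓
(N, D): N during D ✓
(N, H): N during H ✓
(V, B): V during B ✓
(V, S): V during S ✓
(W, B): W during B ✓
(W, S): W during S ✓
Count: 10.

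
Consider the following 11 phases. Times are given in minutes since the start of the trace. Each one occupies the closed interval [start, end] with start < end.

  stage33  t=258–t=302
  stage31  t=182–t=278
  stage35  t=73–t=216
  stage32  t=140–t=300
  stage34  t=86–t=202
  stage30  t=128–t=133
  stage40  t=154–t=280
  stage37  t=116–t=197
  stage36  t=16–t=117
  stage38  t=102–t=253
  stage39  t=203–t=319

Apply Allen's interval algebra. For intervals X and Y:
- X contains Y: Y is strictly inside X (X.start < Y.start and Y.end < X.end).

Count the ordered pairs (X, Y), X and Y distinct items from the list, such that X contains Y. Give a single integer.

Checking all 110 ordered pairs for relation 'contains'; matching pairs in alphabetical order:
(stage32, stage31): stage32 contains stage31 ✓
(stage32, stage40): stage32 contains stage40 ✓
(stage34, stage30): stage34 contains stage30 ✓
(stage34, stage37): stage34 contains stage37 ✓
(stage35, stage30): stage35 contains stage30 ✓
(stage35, stage34): stage35 contains stage34 ✓
(stage35, stage37): stage35 contains stage37 ✓
(stage37, stage30): stage37 contains stage30 ✓
(stage38, stage30): stage38 contains stage30 ✓
(stage38, stage37): stage38 contains stage37 ✓
(stage39, stage33): stage39 contains stage33 ✓
(stage40, stage31): stage40 contains stage31 ✓
Count: 12.

12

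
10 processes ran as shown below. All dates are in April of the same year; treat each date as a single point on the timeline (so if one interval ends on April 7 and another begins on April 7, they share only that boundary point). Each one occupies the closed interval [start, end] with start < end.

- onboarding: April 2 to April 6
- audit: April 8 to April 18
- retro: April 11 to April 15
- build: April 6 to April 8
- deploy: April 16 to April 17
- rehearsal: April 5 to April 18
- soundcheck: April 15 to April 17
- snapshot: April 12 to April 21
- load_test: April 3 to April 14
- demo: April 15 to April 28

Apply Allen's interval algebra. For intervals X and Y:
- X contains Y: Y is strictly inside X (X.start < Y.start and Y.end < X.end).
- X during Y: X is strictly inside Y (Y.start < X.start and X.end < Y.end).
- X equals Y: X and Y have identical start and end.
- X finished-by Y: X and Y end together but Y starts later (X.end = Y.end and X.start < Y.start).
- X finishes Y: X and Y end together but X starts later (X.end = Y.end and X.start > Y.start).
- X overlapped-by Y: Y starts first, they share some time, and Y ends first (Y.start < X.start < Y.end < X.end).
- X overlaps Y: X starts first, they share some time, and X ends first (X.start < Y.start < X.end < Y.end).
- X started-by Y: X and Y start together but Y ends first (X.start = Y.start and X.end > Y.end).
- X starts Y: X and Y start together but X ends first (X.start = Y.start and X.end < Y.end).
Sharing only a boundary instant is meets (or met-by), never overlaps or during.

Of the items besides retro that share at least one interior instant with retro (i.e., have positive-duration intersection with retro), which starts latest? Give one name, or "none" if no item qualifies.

Target retro = [April 11, April 15].
audit [April 8, April 18] → contains → candidate.
build [April 6, April 8] → before → excluded.
demo [April 15, April 28] → met-by → excluded.
deploy [April 16, April 17] → after → excluded.
load_test [April 3, April 14] → overlaps → candidate.
onboarding [April 2, April 6] → before → excluded.
rehearsal [April 5, April 18] → contains → candidate.
snapshot [April 12, April 21] → overlapped-by → candidate.
soundcheck [April 15, April 17] → met-by → excluded.
Among candidates, latest start is April 12 → snapshot.

snapshot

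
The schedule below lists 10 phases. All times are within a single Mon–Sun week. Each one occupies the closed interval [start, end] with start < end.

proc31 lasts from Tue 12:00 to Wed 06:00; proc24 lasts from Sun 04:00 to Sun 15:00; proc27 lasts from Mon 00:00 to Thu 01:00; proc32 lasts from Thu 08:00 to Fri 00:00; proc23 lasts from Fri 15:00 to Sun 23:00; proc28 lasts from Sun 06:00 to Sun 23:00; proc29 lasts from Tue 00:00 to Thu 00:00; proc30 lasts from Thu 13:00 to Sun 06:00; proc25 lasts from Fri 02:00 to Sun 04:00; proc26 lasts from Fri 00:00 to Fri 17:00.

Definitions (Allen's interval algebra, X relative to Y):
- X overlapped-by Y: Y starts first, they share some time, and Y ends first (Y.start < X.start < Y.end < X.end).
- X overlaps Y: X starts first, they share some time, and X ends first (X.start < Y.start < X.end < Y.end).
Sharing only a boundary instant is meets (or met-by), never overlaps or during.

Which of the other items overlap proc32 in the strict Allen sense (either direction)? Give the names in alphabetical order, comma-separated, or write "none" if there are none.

Target proc32 = [Thu 08:00, Fri 00:00].
proc23 [Fri 15:00, Sun 23:00] → after → no.
proc24 [Sun 04:00, Sun 15:00] → after → no.
proc25 [Fri 02:00, Sun 04:00] → after → no.
proc26 [Fri 00:00, Fri 17:00] → met-by → no.
proc27 [Mon 00:00, Thu 01:00] → before → no.
proc28 [Sun 06:00, Sun 23:00] → after → no.
proc29 [Tue 00:00, Thu 00:00] → before → no.
proc30 [Thu 13:00, Sun 06:00] → overlapped-by → yes.
proc31 [Tue 12:00, Wed 06:00] → before → no.
Result: proc30.

proc30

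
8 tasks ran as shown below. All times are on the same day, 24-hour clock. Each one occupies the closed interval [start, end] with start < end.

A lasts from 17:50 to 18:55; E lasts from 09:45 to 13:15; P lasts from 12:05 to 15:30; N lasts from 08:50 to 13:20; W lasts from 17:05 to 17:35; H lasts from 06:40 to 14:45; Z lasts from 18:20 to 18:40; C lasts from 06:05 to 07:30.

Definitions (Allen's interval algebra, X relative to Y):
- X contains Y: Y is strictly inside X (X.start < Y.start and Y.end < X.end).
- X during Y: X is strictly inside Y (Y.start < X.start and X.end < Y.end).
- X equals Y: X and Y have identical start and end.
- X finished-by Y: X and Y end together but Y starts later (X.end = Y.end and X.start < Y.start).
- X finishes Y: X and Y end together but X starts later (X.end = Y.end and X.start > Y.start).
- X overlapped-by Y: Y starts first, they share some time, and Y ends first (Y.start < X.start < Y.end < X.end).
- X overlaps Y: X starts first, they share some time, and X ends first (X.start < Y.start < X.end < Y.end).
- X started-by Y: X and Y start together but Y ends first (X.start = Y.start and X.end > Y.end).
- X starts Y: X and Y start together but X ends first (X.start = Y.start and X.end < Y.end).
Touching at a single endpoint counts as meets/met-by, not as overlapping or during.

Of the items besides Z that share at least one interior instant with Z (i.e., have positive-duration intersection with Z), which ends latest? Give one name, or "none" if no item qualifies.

Target Z = [18:20, 18:40].
A [17:50, 18:55] → contains → candidate.
C [06:05, 07:30] → before → excluded.
E [09:45, 13:15] → before → excluded.
H [06:40, 14:45] → before → excluded.
N [08:50, 13:20] → before → excluded.
P [12:05, 15:30] → before → excluded.
W [17:05, 17:35] → before → excluded.
Among candidates, latest end is 18:55 → A.

A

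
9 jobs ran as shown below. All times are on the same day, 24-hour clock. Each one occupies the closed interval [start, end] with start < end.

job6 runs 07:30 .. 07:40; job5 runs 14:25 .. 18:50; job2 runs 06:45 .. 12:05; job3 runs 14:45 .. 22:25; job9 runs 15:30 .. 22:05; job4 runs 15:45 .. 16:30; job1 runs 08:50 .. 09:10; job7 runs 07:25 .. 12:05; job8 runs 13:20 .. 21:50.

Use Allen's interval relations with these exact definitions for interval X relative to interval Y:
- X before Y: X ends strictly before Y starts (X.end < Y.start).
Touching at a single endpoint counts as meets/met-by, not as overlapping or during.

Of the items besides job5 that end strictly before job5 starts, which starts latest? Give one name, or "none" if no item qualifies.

job1

Target job5 = [14:25, 18:50].
job1 [08:50, 09:10] → before → candidate.
job2 [06:45, 12:05] → before → candidate.
job3 [14:45, 22:25] → overlapped-by → excluded.
job4 [15:45, 16:30] → during → excluded.
job6 [07:30, 07:40] → before → candidate.
job7 [07:25, 12:05] → before → candidate.
job8 [13:20, 21:50] → contains → excluded.
job9 [15:30, 22:05] → overlapped-by → excluded.
Among candidates, latest start is 08:50 → job1.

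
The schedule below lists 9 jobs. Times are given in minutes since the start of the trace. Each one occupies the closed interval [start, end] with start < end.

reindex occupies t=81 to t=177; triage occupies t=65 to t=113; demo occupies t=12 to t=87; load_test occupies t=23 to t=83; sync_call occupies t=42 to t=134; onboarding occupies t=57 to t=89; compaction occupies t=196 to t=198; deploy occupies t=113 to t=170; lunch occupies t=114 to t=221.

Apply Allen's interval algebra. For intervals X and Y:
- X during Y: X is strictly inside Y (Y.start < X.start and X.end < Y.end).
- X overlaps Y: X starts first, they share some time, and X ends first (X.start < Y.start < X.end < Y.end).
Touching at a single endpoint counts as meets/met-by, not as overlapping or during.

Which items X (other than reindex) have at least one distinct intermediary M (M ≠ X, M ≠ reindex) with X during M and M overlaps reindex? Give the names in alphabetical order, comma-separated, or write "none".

load_test, onboarding, triage

Target reindex = [t=81, t=177].
Intermediaries M with M overlaps reindex: demo, load_test, onboarding, sync_call, triage.
Via demo — items with X during demo: load_test.
Via load_test — items with X during load_test: none.
Via onboarding — items with X during onboarding: none.
Via sync_call — items with X during sync_call: onboarding, triage.
Via triage — items with X during triage: none.
Union: load_test, onboarding, triage.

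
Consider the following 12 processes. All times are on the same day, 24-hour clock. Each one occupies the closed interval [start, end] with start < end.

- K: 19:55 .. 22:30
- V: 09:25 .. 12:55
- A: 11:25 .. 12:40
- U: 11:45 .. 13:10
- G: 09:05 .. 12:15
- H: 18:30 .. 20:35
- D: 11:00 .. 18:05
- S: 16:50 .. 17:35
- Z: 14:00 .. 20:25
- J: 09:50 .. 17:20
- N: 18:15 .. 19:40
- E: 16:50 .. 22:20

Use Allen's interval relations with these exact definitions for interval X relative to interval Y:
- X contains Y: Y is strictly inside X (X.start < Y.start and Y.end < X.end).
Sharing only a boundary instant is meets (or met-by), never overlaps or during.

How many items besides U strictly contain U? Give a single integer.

2

Target U = [11:45, 13:10].
A [11:25, 12:40] → overlaps → no.
D [11:00, 18:05] → contains → counts.
E [16:50, 22:20] → after → no.
G [09:05, 12:15] → overlaps → no.
H [18:30, 20:35] → after → no.
J [09:50, 17:20] → contains → counts.
K [19:55, 22:30] → after → no.
N [18:15, 19:40] → after → no.
S [16:50, 17:35] → after → no.
V [09:25, 12:55] → overlaps → no.
Z [14:00, 20:25] → after → no.
Total: 2.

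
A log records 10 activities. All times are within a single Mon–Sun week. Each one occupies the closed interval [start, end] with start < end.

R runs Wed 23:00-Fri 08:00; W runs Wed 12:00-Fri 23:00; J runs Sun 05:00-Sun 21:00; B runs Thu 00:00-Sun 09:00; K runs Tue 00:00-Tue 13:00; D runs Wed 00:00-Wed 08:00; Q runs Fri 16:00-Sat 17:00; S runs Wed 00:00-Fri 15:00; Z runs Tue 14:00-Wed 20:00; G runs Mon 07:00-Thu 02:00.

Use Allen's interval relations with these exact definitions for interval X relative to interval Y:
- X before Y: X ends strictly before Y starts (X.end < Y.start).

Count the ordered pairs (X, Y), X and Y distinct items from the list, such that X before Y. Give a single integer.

Checking all 90 ordered pairs for relation 'before'; matching pairs in alphabetical order:
(D, B): D before B ✓
(D, J): D before J ✓
(D, Q): D before Q ✓
(D, R): D before R ✓
(D, W): D before W ✓
(G, J): G before J ✓
(G, Q): G before Q ✓
(K, B): K before B ✓
(K, D): K before D ✓
(K, J): K before J ✓
(K, Q): K before Q ✓
(K, R): K before R ✓
(K, S): K before S ✓
(K, W): K before W ✓
(K, Z): K before Z ✓
(Q, J): Q before J ✓
(R, J): R before J ✓
(R, Q): R before Q ✓
(S, J): S before J ✓
(S, Q): S before Q ✓
(W, J): W before J ✓
(Z, B): Z before B ✓
(Z, J): Z before J ✓
(Z, Q): Z before Q ✓
... plus 1 further pairs not listed.
Count: 25.

25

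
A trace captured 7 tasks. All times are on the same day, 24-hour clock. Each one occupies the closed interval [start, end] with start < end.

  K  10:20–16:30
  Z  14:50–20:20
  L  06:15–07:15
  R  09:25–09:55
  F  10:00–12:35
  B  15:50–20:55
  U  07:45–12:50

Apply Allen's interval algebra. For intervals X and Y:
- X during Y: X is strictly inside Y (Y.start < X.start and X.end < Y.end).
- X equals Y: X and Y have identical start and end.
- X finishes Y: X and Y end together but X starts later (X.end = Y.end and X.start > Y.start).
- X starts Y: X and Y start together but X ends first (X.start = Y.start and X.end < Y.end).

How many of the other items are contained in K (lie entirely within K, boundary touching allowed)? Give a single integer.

0

Target K = [10:20, 16:30].
B [15:50, 20:55] → overlapped-by → no.
F [10:00, 12:35] → overlaps → no.
L [06:15, 07:15] → before → no.
R [09:25, 09:55] → before → no.
U [07:45, 12:50] → overlaps → no.
Z [14:50, 20:20] → overlapped-by → no.
Total: 0.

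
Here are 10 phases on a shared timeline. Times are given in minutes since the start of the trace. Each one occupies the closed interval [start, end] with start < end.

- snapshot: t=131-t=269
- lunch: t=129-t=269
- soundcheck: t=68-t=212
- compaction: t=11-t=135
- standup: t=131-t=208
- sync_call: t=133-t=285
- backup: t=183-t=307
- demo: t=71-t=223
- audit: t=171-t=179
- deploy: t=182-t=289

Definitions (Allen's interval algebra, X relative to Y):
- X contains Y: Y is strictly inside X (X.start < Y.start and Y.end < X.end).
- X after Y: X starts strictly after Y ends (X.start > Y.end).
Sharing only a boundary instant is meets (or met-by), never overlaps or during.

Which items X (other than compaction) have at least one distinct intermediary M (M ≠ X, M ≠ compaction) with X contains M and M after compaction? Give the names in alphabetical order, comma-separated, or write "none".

demo, lunch, snapshot, soundcheck, standup, sync_call

Target compaction = [t=11, t=135].
Intermediaries M with M after compaction: audit, backup, deploy.
Via audit — items with X contains audit: demo, lunch, snapshot, soundcheck, standup, sync_call.
Via backup — items with X contains backup: none.
Via deploy — items with X contains deploy: none.
Union: demo, lunch, snapshot, soundcheck, standup, sync_call.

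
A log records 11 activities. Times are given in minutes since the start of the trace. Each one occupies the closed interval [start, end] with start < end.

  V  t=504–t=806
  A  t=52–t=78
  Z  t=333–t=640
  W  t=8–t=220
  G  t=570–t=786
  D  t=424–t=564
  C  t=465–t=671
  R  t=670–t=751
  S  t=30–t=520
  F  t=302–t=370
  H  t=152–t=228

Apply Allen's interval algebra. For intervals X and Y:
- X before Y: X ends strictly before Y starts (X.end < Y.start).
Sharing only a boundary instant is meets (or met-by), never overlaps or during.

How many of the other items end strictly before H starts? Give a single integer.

Target H = [t=152, t=228].
A [t=52, t=78] → before → counts.
C [t=465, t=671] → after → no.
D [t=424, t=564] → after → no.
F [t=302, t=370] → after → no.
G [t=570, t=786] → after → no.
R [t=670, t=751] → after → no.
S [t=30, t=520] → contains → no.
V [t=504, t=806] → after → no.
W [t=8, t=220] → overlaps → no.
Z [t=333, t=640] → after → no.
Total: 1.

1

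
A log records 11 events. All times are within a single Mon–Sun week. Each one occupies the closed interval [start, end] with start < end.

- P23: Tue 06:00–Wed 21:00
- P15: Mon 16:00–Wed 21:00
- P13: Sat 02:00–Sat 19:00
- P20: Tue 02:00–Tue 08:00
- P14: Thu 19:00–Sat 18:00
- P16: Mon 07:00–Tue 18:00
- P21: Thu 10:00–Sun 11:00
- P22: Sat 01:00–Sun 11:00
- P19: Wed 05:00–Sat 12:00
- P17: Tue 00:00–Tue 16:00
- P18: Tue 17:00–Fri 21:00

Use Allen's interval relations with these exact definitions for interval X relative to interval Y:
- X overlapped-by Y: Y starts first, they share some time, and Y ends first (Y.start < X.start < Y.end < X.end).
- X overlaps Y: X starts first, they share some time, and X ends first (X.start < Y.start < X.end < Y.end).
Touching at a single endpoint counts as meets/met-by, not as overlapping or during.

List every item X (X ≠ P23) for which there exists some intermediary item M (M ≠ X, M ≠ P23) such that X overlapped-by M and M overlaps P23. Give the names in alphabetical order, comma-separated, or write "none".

P15, P18

Target P23 = [Tue 06:00, Wed 21:00].
Intermediaries M with M overlaps P23: P16, P17, P20.
Via P16 — items with X overlapped-by P16: P15, P18.
Via P17 — items with X overlapped-by P17: none.
Via P20 — items with X overlapped-by P20: none.
Union: P15, P18.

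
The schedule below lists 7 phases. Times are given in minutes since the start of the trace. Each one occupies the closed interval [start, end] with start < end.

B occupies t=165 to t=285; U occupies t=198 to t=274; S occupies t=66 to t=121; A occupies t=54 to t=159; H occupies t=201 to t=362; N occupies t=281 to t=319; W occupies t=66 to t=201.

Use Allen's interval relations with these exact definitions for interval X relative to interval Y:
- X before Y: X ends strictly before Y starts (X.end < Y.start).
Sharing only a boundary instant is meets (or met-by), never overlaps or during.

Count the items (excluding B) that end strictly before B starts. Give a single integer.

Target B = [t=165, t=285].
A [t=54, t=159] → before → counts.
H [t=201, t=362] → overlapped-by → no.
N [t=281, t=319] → overlapped-by → no.
S [t=66, t=121] → before → counts.
U [t=198, t=274] → during → no.
W [t=66, t=201] → overlaps → no.
Total: 2.

2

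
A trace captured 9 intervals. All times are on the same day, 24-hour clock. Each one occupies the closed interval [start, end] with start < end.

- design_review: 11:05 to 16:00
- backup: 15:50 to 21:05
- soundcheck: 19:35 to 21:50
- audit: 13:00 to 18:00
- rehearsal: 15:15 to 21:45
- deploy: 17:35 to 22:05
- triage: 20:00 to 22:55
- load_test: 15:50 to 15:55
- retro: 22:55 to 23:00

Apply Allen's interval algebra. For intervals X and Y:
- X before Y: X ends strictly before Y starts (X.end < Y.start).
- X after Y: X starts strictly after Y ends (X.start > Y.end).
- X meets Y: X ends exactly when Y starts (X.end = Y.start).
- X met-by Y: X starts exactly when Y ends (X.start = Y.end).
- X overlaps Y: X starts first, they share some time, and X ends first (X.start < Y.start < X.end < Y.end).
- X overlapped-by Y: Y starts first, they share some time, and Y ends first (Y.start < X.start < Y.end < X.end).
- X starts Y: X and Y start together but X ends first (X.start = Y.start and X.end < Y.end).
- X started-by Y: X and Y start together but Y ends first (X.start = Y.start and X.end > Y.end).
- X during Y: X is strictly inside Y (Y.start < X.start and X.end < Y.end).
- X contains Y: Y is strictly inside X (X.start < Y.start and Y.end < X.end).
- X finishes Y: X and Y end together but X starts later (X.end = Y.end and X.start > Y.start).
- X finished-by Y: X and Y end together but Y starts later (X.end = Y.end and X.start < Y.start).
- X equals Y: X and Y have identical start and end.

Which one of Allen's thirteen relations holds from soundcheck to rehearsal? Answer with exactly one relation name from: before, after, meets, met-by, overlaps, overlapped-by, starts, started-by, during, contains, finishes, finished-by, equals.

overlapped-by

soundcheck = [19:35, 21:50]; rehearsal = [15:15, 21:45].
Compare endpoints: soundcheck.start > rehearsal.start, soundcheck.start < rehearsal.end, soundcheck.end > rehearsal.start, soundcheck.end > rehearsal.end.
That pattern is 'overlapped-by'.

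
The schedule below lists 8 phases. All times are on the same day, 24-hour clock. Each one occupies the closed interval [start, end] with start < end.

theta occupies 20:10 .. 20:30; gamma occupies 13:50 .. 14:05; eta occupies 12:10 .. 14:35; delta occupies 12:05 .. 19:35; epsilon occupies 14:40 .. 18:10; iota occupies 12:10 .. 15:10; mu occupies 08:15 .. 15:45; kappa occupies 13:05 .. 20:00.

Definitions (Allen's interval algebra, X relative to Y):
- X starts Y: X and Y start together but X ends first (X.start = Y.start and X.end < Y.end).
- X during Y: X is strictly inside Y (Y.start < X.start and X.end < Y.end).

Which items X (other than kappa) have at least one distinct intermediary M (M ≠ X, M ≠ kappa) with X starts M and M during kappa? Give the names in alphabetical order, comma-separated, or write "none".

Target kappa = [13:05, 20:00].
Intermediaries M with M during kappa: epsilon, gamma.
Via epsilon — items with X starts epsilon: none.
Via gamma — items with X starts gamma: none.
Union: none.

none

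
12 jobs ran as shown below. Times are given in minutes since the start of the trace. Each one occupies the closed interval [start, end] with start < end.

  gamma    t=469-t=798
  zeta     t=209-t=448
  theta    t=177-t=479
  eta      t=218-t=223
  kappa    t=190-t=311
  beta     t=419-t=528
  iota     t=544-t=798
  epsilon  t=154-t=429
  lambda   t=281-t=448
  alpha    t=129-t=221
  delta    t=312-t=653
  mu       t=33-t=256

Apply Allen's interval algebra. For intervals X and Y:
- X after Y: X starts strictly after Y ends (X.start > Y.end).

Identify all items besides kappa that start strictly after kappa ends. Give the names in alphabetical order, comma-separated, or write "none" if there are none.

beta, delta, gamma, iota

Target kappa = [t=190, t=311].
alpha [t=129, t=221] → overlaps → no.
beta [t=419, t=528] → after → yes.
delta [t=312, t=653] → after → yes.
epsilon [t=154, t=429] → contains → no.
eta [t=218, t=223] → during → no.
gamma [t=469, t=798] → after → yes.
iota [t=544, t=798] → after → yes.
lambda [t=281, t=448] → overlapped-by → no.
mu [t=33, t=256] → overlaps → no.
theta [t=177, t=479] → contains → no.
zeta [t=209, t=448] → overlapped-by → no.
Result: beta, delta, gamma, iota.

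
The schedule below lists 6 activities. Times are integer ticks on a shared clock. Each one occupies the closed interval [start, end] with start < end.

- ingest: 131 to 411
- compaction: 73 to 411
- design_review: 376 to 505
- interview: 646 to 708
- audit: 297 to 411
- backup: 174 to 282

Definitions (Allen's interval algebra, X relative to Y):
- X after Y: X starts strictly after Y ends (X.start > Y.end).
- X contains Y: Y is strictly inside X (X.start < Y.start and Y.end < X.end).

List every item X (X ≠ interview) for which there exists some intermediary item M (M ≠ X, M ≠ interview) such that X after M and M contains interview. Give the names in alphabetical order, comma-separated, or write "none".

none

Target interview = [646, 708].
Intermediaries M with M contains interview: none.
Union: none.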